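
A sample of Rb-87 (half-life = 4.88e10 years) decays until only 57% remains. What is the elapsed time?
t = t½ × log₂(N₀/N) = 3.958e10 years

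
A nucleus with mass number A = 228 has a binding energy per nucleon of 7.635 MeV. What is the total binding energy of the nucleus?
B.E. = 7.635 × 228 = 1741 MeV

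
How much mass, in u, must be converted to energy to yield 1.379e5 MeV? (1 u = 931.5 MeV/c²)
m = E/c² = 148 u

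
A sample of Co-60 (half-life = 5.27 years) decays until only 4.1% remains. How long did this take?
t = t½ × log₂(N₀/N) = 24.29 years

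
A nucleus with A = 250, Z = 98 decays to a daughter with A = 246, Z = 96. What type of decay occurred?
ΔA = -4, ΔZ = -2 ⇒ alpha decay (α)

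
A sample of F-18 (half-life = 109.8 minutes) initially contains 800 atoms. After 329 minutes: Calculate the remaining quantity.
N = N₀(1/2)^(t/t½) = 100.3 atoms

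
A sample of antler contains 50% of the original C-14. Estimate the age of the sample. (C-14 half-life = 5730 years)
Age = t½ × log₂(1/ratio) = 5730 years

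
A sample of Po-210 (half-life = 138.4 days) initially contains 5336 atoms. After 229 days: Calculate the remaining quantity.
N = N₀(1/2)^(t/t½) = 1695 atoms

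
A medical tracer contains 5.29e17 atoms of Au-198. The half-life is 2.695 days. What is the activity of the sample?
A = λN = 1.361e17 decays/day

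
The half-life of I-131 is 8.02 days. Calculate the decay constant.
λ = ln(2)/t½ = 0.08643 day⁻¹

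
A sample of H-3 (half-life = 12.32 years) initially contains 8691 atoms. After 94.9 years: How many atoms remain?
N = N₀(1/2)^(t/t½) = 41.71 atoms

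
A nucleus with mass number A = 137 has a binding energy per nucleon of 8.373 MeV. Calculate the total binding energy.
B.E. = 8.373 × 137 = 1147 MeV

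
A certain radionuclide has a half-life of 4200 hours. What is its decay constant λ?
λ = ln(2)/t½ = 1.65e-4 hour⁻¹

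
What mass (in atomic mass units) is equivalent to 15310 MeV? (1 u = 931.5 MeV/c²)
m = E/c² = 16.44 u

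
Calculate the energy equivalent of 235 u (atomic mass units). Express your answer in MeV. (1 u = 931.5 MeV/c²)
E = mc² = 2.189e5 MeV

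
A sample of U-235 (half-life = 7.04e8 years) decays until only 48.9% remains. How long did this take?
t = t½ × log₂(N₀/N) = 7.266e8 years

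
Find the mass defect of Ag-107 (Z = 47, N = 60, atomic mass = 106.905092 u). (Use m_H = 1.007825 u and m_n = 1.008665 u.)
Δm = Z·m_H + N·m_n − M = 0.9826 u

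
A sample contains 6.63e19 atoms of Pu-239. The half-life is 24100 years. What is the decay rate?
A = λN = 1.907e15 decays/year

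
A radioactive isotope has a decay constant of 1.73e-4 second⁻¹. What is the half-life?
t½ = ln(2)/λ = 4007 seconds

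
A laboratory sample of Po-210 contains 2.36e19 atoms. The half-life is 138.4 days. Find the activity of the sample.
A = λN = 1.182e17 decays/day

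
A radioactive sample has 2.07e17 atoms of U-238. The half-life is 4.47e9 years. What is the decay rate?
A = λN = 3.21e7 decays/year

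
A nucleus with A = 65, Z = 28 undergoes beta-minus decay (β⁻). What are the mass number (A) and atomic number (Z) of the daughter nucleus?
Daughter: A = 65, Z = 29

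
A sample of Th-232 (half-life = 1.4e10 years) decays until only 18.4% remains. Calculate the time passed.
t = t½ × log₂(N₀/N) = 3.419e10 years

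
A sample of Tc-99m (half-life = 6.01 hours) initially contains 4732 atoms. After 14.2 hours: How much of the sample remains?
N = N₀(1/2)^(t/t½) = 920 atoms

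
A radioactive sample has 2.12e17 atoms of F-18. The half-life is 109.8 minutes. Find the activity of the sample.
A = λN = 1.338e15 decays/minute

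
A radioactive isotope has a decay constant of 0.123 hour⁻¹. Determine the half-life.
t½ = ln(2)/λ = 5.635 hours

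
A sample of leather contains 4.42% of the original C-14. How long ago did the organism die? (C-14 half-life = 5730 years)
Age = t½ × log₂(1/ratio) = 25780 years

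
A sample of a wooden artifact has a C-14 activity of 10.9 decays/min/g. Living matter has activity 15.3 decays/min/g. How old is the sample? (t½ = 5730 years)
Age = t½ × log₂(A₀/A) = 2803 years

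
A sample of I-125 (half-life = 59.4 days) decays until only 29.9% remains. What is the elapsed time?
t = t½ × log₂(N₀/N) = 103.5 days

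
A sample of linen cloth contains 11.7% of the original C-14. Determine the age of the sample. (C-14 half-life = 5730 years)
Age = t½ × log₂(1/ratio) = 17740 years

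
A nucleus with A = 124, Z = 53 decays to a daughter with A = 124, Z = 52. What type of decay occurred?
ΔA = 0, ΔZ = -1 ⇒ beta-plus decay (β⁺) or electron capture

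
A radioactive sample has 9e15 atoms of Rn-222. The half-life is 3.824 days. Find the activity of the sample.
A = λN = 1.631e15 decays/day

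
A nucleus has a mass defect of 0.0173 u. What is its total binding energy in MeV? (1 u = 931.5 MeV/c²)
B.E. = Δm × 931.5 = 16.11 MeV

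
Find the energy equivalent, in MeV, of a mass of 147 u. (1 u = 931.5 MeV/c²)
E = mc² = 1.369e5 MeV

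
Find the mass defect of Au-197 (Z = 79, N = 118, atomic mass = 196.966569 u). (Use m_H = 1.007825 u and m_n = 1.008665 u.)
Δm = Z·m_H + N·m_n − M = 1.674 u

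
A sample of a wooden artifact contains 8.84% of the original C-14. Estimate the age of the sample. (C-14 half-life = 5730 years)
Age = t½ × log₂(1/ratio) = 20050 years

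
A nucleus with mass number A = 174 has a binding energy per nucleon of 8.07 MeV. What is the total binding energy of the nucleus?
B.E. = 8.07 × 174 = 1404 MeV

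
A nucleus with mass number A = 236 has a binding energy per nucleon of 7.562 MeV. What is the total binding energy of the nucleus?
B.E. = 7.562 × 236 = 1785 MeV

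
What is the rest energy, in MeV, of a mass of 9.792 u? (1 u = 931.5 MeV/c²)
E = mc² = 9121 MeV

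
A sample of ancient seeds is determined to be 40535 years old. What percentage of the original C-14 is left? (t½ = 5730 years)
N/N₀ = (1/2)^(t/t½) = 0.007421 = 0.742%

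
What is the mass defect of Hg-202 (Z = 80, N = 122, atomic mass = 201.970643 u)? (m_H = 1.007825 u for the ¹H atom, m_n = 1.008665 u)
Δm = Z·m_H + N·m_n − M = 1.712 u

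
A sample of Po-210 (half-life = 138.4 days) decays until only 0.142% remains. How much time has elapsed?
t = t½ × log₂(N₀/N) = 1309 days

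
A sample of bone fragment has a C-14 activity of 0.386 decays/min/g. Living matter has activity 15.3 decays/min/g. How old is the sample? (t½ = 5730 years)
Age = t½ × log₂(A₀/A) = 30420 years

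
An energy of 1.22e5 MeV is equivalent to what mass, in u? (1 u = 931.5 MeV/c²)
m = E/c² = 131 u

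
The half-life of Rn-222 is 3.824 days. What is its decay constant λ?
λ = ln(2)/t½ = 0.1813 day⁻¹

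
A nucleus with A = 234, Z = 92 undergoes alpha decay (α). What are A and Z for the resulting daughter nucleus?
Daughter: A = 230, Z = 90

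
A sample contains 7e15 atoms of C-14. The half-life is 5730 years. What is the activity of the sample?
A = λN = 8.468e11 decays/year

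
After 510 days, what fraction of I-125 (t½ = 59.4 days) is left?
N/N₀ = (1/2)^(t/t½) = 0.002603 = 0.26%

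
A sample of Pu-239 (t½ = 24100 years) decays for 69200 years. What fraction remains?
N/N₀ = (1/2)^(t/t½) = 0.1367 = 13.7%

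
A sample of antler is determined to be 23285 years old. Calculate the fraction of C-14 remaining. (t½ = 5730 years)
N/N₀ = (1/2)^(t/t½) = 0.0598 = 5.98%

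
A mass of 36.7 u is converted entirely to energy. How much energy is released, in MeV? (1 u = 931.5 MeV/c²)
E = mc² = 34190 MeV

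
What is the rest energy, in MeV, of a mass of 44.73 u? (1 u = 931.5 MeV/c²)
E = mc² = 41670 MeV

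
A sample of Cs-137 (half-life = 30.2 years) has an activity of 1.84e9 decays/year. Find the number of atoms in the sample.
N = A/λ = 8.017e10 atoms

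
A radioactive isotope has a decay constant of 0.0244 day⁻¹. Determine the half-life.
t½ = ln(2)/λ = 28.41 days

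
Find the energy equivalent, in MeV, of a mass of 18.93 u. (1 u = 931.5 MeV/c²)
E = mc² = 17630 MeV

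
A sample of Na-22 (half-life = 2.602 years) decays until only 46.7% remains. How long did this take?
t = t½ × log₂(N₀/N) = 2.858 years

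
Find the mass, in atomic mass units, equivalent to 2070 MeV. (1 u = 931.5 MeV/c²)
m = E/c² = 2.222 u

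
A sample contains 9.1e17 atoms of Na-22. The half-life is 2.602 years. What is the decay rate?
A = λN = 2.424e17 decays/year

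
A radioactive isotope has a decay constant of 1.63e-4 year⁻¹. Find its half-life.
t½ = ln(2)/λ = 4252 years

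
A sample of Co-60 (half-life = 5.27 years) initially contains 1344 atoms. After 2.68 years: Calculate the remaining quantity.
N = N₀(1/2)^(t/t½) = 944.7 atoms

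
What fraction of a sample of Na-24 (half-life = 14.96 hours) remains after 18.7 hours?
N/N₀ = (1/2)^(t/t½) = 0.4204 = 42%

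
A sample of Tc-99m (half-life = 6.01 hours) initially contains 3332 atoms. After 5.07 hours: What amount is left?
N = N₀(1/2)^(t/t½) = 1857 atoms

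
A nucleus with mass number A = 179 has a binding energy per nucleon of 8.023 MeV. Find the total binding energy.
B.E. = 8.023 × 179 = 1436 MeV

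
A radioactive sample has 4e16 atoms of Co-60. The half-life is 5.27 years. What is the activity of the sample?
A = λN = 5.261e15 decays/year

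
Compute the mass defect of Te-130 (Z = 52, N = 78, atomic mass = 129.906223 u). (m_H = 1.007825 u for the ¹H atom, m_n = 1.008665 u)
Δm = Z·m_H + N·m_n − M = 1.177 u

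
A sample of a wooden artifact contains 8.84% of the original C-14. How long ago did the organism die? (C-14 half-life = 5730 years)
Age = t½ × log₂(1/ratio) = 20050 years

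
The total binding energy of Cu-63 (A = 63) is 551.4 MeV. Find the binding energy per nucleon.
B.E./A = 551.4/63 = 8.752 MeV/nucleon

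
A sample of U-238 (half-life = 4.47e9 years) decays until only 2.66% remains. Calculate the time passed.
t = t½ × log₂(N₀/N) = 2.339e10 years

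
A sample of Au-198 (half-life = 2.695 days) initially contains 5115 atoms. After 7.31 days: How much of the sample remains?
N = N₀(1/2)^(t/t½) = 780.4 atoms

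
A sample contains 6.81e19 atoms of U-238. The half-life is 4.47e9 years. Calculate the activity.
A = λN = 1.056e10 decays/year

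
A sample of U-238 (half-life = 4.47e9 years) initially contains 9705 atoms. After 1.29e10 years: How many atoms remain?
N = N₀(1/2)^(t/t½) = 1313 atoms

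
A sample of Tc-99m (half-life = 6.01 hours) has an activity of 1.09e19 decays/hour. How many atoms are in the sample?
N = A/λ = 9.451e19 atoms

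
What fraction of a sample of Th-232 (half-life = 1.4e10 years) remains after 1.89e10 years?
N/N₀ = (1/2)^(t/t½) = 0.3923 = 39.2%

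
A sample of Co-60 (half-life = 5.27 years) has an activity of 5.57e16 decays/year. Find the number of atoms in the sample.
N = A/λ = 4.235e17 atoms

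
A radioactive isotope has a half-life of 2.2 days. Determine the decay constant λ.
λ = ln(2)/t½ = 0.3151 day⁻¹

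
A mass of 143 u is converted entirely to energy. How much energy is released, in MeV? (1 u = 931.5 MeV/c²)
E = mc² = 1.332e5 MeV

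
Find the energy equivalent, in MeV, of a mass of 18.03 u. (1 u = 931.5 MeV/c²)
E = mc² = 16790 MeV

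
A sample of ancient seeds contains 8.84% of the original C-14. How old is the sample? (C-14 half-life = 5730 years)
Age = t½ × log₂(1/ratio) = 20050 years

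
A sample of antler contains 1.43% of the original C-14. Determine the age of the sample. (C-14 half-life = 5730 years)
Age = t½ × log₂(1/ratio) = 35110 years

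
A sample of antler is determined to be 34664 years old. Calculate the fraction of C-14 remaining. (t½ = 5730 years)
N/N₀ = (1/2)^(t/t½) = 0.0151 = 1.51%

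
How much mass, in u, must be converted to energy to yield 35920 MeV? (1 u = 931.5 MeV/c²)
m = E/c² = 38.56 u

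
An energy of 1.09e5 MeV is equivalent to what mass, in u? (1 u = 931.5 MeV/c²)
m = E/c² = 117 u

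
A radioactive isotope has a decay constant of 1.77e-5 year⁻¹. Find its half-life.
t½ = ln(2)/λ = 39160 years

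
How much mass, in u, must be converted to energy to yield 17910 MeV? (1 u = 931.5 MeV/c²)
m = E/c² = 19.23 u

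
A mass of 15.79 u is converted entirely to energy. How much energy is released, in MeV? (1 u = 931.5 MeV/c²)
E = mc² = 14710 MeV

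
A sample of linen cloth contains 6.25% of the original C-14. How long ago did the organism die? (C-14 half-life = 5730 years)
Age = t½ × log₂(1/ratio) = 22920 years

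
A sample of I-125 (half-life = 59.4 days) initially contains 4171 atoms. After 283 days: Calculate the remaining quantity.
N = N₀(1/2)^(t/t½) = 153.5 atoms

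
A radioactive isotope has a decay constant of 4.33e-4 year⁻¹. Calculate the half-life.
t½ = ln(2)/λ = 1601 years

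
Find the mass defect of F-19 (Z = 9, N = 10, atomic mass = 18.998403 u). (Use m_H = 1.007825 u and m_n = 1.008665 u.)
Δm = Z·m_H + N·m_n − M = 0.1587 u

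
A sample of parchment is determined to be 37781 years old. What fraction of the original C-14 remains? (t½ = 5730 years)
N/N₀ = (1/2)^(t/t½) = 0.01035 = 1.04%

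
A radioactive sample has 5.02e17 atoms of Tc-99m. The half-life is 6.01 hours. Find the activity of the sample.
A = λN = 5.79e16 decays/hour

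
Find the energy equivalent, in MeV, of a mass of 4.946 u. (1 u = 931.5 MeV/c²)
E = mc² = 4607 MeV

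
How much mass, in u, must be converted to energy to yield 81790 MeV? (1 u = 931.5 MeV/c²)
m = E/c² = 87.8 u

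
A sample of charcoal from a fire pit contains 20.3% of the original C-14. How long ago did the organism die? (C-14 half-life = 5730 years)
Age = t½ × log₂(1/ratio) = 13180 years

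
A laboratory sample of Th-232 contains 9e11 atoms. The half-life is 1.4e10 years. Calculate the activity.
A = λN = 44.56 decays/year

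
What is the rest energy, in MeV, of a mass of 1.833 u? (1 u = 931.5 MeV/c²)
E = mc² = 1707 MeV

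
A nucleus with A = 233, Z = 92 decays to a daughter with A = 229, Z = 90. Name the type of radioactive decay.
ΔA = -4, ΔZ = -2 ⇒ alpha decay (α)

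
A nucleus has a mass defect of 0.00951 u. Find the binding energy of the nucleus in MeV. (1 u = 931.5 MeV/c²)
B.E. = Δm × 931.5 = 8.859 MeV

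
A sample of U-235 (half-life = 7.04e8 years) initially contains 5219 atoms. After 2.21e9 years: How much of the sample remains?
N = N₀(1/2)^(t/t½) = 592.4 atoms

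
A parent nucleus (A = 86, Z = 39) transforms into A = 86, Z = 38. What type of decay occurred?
ΔA = 0, ΔZ = -1 ⇒ beta-plus decay (β⁺) or electron capture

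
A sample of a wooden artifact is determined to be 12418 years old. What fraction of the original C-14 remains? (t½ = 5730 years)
N/N₀ = (1/2)^(t/t½) = 0.2226 = 22.3%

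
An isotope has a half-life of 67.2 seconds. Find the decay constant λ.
λ = ln(2)/t½ = 0.01031 second⁻¹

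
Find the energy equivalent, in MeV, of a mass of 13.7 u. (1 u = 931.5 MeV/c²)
E = mc² = 12760 MeV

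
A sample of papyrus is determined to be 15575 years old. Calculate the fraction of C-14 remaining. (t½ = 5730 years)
N/N₀ = (1/2)^(t/t½) = 0.152 = 15.2%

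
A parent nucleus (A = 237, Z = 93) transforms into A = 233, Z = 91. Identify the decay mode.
ΔA = -4, ΔZ = -2 ⇒ alpha decay (α)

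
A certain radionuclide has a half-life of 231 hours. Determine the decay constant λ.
λ = ln(2)/t½ = 0.003001 hour⁻¹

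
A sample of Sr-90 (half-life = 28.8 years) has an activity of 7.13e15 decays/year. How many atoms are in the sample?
N = A/λ = 2.962e17 atoms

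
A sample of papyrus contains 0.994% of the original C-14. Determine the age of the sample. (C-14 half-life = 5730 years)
Age = t½ × log₂(1/ratio) = 38120 years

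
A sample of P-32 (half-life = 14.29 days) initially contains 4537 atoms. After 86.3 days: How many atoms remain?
N = N₀(1/2)^(t/t½) = 68.99 atoms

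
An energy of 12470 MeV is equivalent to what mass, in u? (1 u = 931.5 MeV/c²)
m = E/c² = 13.39 u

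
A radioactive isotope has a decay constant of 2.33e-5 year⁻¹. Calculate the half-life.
t½ = ln(2)/λ = 29750 years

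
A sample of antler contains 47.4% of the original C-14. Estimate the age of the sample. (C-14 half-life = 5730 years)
Age = t½ × log₂(1/ratio) = 6171 years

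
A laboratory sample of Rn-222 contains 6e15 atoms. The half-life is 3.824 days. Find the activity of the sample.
A = λN = 1.088e15 decays/day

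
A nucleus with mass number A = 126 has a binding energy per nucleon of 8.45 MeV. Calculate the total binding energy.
B.E. = 8.45 × 126 = 1065 MeV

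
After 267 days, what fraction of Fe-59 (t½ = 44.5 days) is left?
N/N₀ = (1/2)^(t/t½) = 0.01562 = 1.56%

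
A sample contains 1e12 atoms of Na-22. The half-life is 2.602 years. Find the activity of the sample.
A = λN = 2.664e11 decays/year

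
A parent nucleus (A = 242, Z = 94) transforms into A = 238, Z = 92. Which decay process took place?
ΔA = -4, ΔZ = -2 ⇒ alpha decay (α)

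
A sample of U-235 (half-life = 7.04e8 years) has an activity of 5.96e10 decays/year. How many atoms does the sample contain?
N = A/λ = 6.053e19 atoms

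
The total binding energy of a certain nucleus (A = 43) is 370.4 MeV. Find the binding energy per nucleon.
B.E./A = 370.4/43 = 8.614 MeV/nucleon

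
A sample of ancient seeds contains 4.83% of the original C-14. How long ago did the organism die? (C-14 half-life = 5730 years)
Age = t½ × log₂(1/ratio) = 25050 years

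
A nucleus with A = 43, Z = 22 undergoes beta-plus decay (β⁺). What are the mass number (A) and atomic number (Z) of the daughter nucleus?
Daughter: A = 43, Z = 21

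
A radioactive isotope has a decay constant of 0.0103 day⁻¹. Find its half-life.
t½ = ln(2)/λ = 67.3 days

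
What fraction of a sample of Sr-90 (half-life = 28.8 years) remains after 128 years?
N/N₀ = (1/2)^(t/t½) = 0.04593 = 4.59%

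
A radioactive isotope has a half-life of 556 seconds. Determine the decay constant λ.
λ = ln(2)/t½ = 0.001247 second⁻¹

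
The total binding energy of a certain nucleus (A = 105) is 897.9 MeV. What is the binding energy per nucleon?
B.E./A = 897.9/105 = 8.551 MeV/nucleon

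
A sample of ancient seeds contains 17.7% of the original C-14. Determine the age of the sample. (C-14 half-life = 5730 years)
Age = t½ × log₂(1/ratio) = 14310 years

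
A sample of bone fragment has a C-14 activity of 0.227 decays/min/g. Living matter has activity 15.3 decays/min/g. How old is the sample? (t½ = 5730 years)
Age = t½ × log₂(A₀/A) = 34810 years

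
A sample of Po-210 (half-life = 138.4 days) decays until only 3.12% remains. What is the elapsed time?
t = t½ × log₂(N₀/N) = 692.3 days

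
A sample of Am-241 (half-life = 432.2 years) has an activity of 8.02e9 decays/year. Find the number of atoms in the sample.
N = A/λ = 5.001e12 atoms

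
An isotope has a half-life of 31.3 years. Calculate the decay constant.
λ = ln(2)/t½ = 0.02215 year⁻¹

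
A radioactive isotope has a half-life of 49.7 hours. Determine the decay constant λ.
λ = ln(2)/t½ = 0.01395 hour⁻¹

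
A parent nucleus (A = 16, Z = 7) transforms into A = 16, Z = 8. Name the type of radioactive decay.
ΔA = 0, ΔZ = +1 ⇒ beta-minus decay (β⁻)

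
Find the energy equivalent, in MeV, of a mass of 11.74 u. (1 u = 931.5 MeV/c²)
E = mc² = 10940 MeV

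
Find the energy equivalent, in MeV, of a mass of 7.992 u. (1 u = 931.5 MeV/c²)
E = mc² = 7445 MeV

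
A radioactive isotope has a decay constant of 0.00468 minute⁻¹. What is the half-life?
t½ = ln(2)/λ = 148.1 minutes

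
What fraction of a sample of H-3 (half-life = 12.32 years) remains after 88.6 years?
N/N₀ = (1/2)^(t/t½) = 0.006841 = 0.684%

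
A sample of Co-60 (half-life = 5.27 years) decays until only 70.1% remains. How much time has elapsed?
t = t½ × log₂(N₀/N) = 2.701 years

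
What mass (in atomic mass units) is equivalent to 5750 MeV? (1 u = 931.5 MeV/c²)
m = E/c² = 6.173 u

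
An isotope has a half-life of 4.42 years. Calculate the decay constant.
λ = ln(2)/t½ = 0.1568 year⁻¹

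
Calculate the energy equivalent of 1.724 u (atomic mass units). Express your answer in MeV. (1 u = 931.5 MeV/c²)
E = mc² = 1606 MeV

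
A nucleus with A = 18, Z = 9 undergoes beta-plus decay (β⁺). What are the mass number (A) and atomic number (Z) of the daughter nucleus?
Daughter: A = 18, Z = 8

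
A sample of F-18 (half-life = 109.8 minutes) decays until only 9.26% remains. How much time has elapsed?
t = t½ × log₂(N₀/N) = 376.9 minutes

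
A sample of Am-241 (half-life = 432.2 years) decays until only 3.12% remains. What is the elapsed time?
t = t½ × log₂(N₀/N) = 2162 years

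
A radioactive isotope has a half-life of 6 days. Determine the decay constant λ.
λ = ln(2)/t½ = 0.1155 day⁻¹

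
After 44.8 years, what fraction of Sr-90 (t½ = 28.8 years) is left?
N/N₀ = (1/2)^(t/t½) = 0.3402 = 34%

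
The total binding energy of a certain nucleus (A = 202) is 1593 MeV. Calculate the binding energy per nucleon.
B.E./A = 1593/202 = 7.886 MeV/nucleon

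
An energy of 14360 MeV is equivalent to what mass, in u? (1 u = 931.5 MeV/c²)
m = E/c² = 15.42 u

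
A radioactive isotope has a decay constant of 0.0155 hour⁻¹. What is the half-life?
t½ = ln(2)/λ = 44.72 hours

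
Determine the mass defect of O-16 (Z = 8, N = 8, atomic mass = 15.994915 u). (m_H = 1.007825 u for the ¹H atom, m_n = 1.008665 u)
Δm = Z·m_H + N·m_n − M = 0.137 u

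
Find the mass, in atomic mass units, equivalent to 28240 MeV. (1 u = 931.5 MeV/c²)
m = E/c² = 30.32 u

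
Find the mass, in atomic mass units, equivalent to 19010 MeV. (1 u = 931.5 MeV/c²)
m = E/c² = 20.41 u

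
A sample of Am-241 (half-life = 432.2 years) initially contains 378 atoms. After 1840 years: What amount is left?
N = N₀(1/2)^(t/t½) = 19.77 atoms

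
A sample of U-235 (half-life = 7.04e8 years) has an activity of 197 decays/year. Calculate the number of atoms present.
N = A/λ = 2.001e11 atoms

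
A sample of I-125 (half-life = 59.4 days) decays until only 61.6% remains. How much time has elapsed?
t = t½ × log₂(N₀/N) = 41.52 days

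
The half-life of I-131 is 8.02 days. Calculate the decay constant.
λ = ln(2)/t½ = 0.08643 day⁻¹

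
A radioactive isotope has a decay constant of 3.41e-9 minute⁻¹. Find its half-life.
t½ = ln(2)/λ = 2.033e8 minutes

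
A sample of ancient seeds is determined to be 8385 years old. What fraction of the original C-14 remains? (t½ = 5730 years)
N/N₀ = (1/2)^(t/t½) = 0.3626 = 36.3%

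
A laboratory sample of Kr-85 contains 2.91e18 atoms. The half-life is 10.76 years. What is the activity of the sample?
A = λN = 1.875e17 decays/year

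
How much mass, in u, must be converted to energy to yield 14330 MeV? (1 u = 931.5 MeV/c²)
m = E/c² = 15.38 u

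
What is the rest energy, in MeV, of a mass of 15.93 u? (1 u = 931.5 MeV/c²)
E = mc² = 14840 MeV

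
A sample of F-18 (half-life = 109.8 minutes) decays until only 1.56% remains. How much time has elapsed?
t = t½ × log₂(N₀/N) = 659.1 minutes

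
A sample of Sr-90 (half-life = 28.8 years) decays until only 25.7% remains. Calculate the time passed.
t = t½ × log₂(N₀/N) = 56.45 years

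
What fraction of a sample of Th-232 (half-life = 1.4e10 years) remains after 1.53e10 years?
N/N₀ = (1/2)^(t/t½) = 0.4688 = 46.9%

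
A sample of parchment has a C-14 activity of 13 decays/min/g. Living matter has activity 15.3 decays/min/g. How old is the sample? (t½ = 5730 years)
Age = t½ × log₂(A₀/A) = 1347 years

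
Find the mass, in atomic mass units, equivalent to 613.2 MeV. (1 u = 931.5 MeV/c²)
m = E/c² = 0.6583 u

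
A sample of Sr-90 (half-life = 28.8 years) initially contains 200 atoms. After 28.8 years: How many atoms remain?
N = N₀(1/2)^(t/t½) = 100 atoms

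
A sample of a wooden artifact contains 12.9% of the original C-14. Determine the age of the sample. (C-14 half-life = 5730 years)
Age = t½ × log₂(1/ratio) = 16930 years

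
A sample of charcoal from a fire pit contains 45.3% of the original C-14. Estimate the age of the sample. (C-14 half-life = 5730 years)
Age = t½ × log₂(1/ratio) = 6546 years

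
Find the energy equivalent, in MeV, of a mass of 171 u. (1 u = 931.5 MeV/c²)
E = mc² = 1.593e5 MeV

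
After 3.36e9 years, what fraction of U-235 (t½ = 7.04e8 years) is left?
N/N₀ = (1/2)^(t/t½) = 0.03658 = 3.66%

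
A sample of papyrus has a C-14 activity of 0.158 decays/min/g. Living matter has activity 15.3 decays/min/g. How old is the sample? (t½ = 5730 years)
Age = t½ × log₂(A₀/A) = 37800 years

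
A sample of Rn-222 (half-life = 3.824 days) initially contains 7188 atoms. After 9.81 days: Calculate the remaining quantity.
N = N₀(1/2)^(t/t½) = 1214 atoms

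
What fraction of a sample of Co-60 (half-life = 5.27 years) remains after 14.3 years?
N/N₀ = (1/2)^(t/t½) = 0.1525 = 15.2%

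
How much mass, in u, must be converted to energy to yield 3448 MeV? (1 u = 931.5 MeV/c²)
m = E/c² = 3.702 u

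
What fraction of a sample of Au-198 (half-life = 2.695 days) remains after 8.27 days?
N/N₀ = (1/2)^(t/t½) = 0.1192 = 11.9%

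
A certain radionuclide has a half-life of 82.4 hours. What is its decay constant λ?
λ = ln(2)/t½ = 0.008412 hour⁻¹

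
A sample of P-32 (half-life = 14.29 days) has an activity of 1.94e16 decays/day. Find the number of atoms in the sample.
N = A/λ = 4e17 atoms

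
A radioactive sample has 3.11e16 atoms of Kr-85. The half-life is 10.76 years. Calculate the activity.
A = λN = 2.003e15 decays/year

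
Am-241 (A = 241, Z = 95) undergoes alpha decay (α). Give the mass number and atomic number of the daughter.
Daughter: A = 237, Z = 93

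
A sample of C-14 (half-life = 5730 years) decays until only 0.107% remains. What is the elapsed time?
t = t½ × log₂(N₀/N) = 56540 years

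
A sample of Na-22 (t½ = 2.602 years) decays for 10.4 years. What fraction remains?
N/N₀ = (1/2)^(t/t½) = 0.06263 = 6.26%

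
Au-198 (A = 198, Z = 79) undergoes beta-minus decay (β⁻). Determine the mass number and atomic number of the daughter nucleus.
Daughter: A = 198, Z = 80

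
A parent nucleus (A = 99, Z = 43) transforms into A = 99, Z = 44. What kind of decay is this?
ΔA = 0, ΔZ = +1 ⇒ beta-minus decay (β⁻)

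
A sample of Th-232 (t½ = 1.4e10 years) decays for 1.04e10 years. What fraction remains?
N/N₀ = (1/2)^(t/t½) = 0.5976 = 59.8%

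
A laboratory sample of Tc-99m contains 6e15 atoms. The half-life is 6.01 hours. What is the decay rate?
A = λN = 6.92e14 decays/hour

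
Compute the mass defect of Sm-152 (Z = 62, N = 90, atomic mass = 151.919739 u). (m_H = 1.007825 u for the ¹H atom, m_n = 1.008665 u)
Δm = Z·m_H + N·m_n − M = 1.345 u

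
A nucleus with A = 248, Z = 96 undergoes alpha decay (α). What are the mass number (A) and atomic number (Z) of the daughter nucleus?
Daughter: A = 244, Z = 94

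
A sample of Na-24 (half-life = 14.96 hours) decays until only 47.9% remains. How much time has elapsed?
t = t½ × log₂(N₀/N) = 15.89 hours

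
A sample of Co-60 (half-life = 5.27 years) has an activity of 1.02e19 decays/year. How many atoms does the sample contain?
N = A/λ = 7.755e19 atoms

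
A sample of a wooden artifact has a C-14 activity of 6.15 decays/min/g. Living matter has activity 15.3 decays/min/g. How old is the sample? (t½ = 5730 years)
Age = t½ × log₂(A₀/A) = 7534 years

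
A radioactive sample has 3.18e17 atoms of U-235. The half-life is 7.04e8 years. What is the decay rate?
A = λN = 3.131e8 decays/year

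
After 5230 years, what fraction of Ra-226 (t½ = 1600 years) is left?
N/N₀ = (1/2)^(t/t½) = 0.1038 = 10.4%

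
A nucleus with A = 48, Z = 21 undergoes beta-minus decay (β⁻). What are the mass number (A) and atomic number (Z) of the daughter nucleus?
Daughter: A = 48, Z = 22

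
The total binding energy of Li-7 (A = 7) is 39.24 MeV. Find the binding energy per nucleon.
B.E./A = 39.24/7 = 5.606 MeV/nucleon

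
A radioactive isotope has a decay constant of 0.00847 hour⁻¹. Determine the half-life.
t½ = ln(2)/λ = 81.84 hours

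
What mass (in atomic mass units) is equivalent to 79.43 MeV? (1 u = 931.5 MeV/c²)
m = E/c² = 0.08527 u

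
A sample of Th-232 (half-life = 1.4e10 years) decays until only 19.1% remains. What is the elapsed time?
t = t½ × log₂(N₀/N) = 3.344e10 years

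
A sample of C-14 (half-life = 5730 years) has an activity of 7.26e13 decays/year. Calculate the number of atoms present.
N = A/λ = 6.002e17 atoms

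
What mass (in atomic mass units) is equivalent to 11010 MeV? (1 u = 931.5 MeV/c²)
m = E/c² = 11.82 u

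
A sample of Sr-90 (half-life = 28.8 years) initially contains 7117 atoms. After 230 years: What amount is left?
N = N₀(1/2)^(t/t½) = 28.07 atoms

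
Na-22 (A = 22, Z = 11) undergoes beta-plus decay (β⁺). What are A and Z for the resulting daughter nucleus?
Daughter: A = 22, Z = 10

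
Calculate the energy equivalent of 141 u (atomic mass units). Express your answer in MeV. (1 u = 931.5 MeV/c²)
E = mc² = 1.313e5 MeV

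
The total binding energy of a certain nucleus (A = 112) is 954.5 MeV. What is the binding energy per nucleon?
B.E./A = 954.5/112 = 8.522 MeV/nucleon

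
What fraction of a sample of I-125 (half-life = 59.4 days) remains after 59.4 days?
N/N₀ = (1/2)^(t/t½) = 0.5 = 50%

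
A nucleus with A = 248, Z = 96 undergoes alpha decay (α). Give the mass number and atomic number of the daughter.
Daughter: A = 244, Z = 94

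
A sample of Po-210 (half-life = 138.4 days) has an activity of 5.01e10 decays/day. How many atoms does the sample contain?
N = A/λ = 1e13 atoms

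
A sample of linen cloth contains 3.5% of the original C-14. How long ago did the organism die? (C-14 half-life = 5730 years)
Age = t½ × log₂(1/ratio) = 27710 years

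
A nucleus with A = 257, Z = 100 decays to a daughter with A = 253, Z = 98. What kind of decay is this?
ΔA = -4, ΔZ = -2 ⇒ alpha decay (α)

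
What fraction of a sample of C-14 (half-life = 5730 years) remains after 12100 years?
N/N₀ = (1/2)^(t/t½) = 0.2314 = 23.1%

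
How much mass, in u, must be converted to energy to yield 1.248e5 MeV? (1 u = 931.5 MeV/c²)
m = E/c² = 134 u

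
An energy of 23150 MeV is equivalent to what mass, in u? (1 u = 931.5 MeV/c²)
m = E/c² = 24.85 u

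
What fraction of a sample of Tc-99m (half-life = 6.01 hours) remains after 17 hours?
N/N₀ = (1/2)^(t/t½) = 0.1408 = 14.1%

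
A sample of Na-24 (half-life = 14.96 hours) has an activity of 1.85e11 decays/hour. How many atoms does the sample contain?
N = A/λ = 3.993e12 atoms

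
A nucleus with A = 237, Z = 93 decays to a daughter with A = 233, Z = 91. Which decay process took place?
ΔA = -4, ΔZ = -2 ⇒ alpha decay (α)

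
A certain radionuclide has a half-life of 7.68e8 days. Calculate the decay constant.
λ = ln(2)/t½ = 9.025e-10 day⁻¹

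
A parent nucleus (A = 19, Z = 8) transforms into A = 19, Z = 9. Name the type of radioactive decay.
ΔA = 0, ΔZ = +1 ⇒ beta-minus decay (β⁻)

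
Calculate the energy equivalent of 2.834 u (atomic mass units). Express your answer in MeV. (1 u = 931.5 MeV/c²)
E = mc² = 2640 MeV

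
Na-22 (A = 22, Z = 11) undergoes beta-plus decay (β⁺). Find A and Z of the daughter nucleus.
Daughter: A = 22, Z = 10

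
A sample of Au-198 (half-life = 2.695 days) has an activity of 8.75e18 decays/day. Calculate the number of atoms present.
N = A/λ = 3.402e19 atoms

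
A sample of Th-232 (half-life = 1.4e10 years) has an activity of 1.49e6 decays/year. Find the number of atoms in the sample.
N = A/λ = 3.009e16 atoms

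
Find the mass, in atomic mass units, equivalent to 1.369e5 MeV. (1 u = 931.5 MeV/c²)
m = E/c² = 147 u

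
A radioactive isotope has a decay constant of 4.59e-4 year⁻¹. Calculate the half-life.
t½ = ln(2)/λ = 1510 years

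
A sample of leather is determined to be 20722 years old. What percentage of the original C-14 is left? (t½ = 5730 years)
N/N₀ = (1/2)^(t/t½) = 0.08154 = 8.15%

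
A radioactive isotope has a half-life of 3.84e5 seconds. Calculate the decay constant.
λ = ln(2)/t½ = 1.805e-6 second⁻¹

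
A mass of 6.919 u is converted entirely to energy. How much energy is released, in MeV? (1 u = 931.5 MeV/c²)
E = mc² = 6445 MeV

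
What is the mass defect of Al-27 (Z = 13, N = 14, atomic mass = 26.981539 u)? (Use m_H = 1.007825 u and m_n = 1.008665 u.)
Δm = Z·m_H + N·m_n − M = 0.2415 u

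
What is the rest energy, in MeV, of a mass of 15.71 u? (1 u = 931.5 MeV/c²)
E = mc² = 14630 MeV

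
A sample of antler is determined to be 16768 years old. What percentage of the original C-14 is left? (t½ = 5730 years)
N/N₀ = (1/2)^(t/t½) = 0.1315 = 13.2%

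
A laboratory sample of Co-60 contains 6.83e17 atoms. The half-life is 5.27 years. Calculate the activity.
A = λN = 8.983e16 decays/year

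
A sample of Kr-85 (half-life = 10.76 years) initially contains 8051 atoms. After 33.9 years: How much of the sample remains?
N = N₀(1/2)^(t/t½) = 906.6 atoms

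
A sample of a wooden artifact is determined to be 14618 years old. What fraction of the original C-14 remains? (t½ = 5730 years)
N/N₀ = (1/2)^(t/t½) = 0.1706 = 17.1%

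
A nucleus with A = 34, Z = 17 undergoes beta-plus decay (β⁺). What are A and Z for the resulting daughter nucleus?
Daughter: A = 34, Z = 16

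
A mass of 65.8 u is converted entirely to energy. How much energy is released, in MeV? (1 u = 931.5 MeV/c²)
E = mc² = 61290 MeV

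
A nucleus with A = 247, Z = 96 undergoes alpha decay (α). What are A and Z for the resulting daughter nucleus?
Daughter: A = 243, Z = 94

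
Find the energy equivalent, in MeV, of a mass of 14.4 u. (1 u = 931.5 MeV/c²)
E = mc² = 13410 MeV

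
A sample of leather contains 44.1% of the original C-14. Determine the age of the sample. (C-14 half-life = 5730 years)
Age = t½ × log₂(1/ratio) = 6768 years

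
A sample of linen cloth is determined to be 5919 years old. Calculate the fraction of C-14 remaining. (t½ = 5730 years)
N/N₀ = (1/2)^(t/t½) = 0.4887 = 48.9%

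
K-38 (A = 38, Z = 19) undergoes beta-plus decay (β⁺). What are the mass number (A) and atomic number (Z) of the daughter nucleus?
Daughter: A = 38, Z = 18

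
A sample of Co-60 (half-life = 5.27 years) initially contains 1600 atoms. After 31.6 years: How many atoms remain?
N = N₀(1/2)^(t/t½) = 25.07 atoms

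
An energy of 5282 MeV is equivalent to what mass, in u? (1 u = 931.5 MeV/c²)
m = E/c² = 5.67 u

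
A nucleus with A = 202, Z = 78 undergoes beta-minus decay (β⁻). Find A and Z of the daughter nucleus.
Daughter: A = 202, Z = 79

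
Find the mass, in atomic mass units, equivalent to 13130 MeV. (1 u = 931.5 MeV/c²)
m = E/c² = 14.1 u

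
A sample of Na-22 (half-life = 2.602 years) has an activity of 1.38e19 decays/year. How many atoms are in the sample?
N = A/λ = 5.18e19 atoms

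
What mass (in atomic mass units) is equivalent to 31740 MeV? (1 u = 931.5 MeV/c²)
m = E/c² = 34.07 u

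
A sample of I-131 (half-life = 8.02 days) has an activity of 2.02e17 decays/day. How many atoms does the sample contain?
N = A/λ = 2.337e18 atoms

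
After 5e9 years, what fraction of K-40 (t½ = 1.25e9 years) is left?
N/N₀ = (1/2)^(t/t½) = 0.0625 = 6.25%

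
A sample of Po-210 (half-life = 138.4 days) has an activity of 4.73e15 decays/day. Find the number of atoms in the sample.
N = A/λ = 9.444e17 atoms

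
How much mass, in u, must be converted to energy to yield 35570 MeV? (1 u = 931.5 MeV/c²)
m = E/c² = 38.19 u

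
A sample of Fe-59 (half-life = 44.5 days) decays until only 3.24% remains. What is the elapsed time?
t = t½ × log₂(N₀/N) = 220.2 days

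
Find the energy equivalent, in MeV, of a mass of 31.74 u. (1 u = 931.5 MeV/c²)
E = mc² = 29570 MeV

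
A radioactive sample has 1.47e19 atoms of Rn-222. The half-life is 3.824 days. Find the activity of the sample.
A = λN = 2.665e18 decays/day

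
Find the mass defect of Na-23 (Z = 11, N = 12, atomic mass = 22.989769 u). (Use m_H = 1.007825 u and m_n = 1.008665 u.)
Δm = Z·m_H + N·m_n − M = 0.2003 u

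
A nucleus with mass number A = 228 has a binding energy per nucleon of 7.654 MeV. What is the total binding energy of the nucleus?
B.E. = 7.654 × 228 = 1745 MeV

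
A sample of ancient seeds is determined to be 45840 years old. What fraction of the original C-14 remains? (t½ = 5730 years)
N/N₀ = (1/2)^(t/t½) = 0.003906 = 0.391%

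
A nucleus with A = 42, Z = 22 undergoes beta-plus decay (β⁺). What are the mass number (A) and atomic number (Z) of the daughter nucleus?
Daughter: A = 42, Z = 21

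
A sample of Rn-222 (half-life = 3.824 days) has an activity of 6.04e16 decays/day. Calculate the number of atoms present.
N = A/λ = 3.332e17 atoms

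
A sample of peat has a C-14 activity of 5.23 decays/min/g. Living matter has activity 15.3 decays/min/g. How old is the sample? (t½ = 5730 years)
Age = t½ × log₂(A₀/A) = 8874 years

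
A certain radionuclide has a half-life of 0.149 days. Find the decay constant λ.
λ = ln(2)/t½ = 4.652 day⁻¹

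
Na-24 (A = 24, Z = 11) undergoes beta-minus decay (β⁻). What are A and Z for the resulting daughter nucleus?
Daughter: A = 24, Z = 12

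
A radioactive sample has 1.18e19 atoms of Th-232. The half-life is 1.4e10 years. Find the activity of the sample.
A = λN = 5.842e8 decays/year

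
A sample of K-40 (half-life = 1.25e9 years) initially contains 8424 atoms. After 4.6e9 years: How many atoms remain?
N = N₀(1/2)^(t/t½) = 657.2 atoms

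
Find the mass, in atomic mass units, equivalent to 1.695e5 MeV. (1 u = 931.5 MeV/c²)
m = E/c² = 182 u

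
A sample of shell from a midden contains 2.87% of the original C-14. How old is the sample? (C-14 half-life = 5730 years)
Age = t½ × log₂(1/ratio) = 29350 years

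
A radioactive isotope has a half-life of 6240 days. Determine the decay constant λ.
λ = ln(2)/t½ = 1.111e-4 day⁻¹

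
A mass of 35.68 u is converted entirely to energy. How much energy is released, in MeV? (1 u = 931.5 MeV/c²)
E = mc² = 33240 MeV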